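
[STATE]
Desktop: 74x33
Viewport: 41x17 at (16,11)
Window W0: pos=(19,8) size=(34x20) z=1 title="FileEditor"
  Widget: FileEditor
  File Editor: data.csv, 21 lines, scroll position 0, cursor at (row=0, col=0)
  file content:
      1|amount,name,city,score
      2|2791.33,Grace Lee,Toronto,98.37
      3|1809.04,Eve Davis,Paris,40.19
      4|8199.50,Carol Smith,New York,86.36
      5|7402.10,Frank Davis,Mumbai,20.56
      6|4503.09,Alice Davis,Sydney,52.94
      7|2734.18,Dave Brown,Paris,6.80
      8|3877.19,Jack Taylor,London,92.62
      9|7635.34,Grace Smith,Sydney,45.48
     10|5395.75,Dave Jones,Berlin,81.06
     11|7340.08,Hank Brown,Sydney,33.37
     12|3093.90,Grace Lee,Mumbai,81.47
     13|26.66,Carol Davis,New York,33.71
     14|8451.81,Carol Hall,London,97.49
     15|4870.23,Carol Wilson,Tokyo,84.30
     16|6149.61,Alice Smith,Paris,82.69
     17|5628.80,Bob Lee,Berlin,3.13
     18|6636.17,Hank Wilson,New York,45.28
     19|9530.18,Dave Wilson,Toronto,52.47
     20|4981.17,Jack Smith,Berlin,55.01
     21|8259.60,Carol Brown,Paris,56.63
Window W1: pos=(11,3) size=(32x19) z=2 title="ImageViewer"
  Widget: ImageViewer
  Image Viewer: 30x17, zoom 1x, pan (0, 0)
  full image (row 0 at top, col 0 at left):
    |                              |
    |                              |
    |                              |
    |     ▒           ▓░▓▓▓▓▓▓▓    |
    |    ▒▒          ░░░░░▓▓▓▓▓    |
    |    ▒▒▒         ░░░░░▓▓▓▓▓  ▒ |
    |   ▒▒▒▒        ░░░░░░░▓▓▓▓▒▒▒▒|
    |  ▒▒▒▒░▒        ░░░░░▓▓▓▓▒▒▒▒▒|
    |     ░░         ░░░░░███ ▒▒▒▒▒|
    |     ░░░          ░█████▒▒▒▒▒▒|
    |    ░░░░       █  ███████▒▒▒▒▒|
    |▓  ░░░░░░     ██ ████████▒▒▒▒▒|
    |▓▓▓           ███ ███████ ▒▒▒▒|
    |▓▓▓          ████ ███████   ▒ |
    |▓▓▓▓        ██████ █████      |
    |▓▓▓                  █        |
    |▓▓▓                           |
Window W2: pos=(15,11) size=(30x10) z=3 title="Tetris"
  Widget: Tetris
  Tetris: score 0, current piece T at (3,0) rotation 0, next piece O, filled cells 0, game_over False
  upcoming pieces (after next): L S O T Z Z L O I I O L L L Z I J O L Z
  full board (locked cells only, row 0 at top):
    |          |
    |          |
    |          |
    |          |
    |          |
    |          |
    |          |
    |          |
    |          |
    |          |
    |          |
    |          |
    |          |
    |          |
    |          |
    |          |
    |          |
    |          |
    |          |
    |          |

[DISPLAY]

━━━━━━━━━━━━━━━━━━━━━━━━━━━━┓      ▲┃    
 Tetris                     ┃,98.37█┃    
────────────────────────────┨0.19  ░┃    
          │Next:            ┃ork,86░┃    
          │▓▓               ┃i,20.5░┃    
          │▓▓               ┃y,52.9░┃    
          │                 ┃6.80  ░┃    
          │                 ┃n,92.6░┃    
          │                 ┃y,45.4░┃    
━━━━━━━━━━━━━━━━━━━━━━━━━━━━┛,81.06░┃    
━━━━━━━━━━━━━━━━━━━━━━━━━━┛ey,33.37░┃    
   ┃3093.90,Grace Lee,Mumbai,81.47 ░┃    
   ┃26.66,Carol Davis,New York,33.7░┃    
   ┃8451.81,Carol Hall,London,97.49░┃    
   ┃4870.23,Carol Wilson,Tokyo,84.3░┃    
   ┃6149.61,Alice Smith,Paris,82.69▼┃    
   ┗━━━━━━━━━━━━━━━━━━━━━━━━━━━━━━━━┛    


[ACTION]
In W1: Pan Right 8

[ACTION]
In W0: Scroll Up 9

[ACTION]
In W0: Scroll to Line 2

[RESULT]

━━━━━━━━━━━━━━━━━━━━━━━━━━━━┓,98.37▲┃    
 Tetris                     ┃0.19  ░┃    
────────────────────────────┨ork,86░┃    
          │Next:            ┃i,20.5█┃    
          │▓▓               ┃y,52.9░┃    
          │▓▓               ┃6.80  ░┃    
          │                 ┃n,92.6░┃    
          │                 ┃y,45.4░┃    
          │                 ┃,81.06░┃    
━━━━━━━━━━━━━━━━━━━━━━━━━━━━┛,33.37░┃    
━━━━━━━━━━━━━━━━━━━━━━━━━━┛i,81.47 ░┃    
   ┃26.66,Carol Davis,New York,33.7░┃    
   ┃8451.81,Carol Hall,London,97.49░┃    
   ┃4870.23,Carol Wilson,Tokyo,84.3░┃    
   ┃6149.61,Alice Smith,Paris,82.69░┃    
   ┃5628.80,Bob Lee,Berlin,3.13    ▼┃    
   ┗━━━━━━━━━━━━━━━━━━━━━━━━━━━━━━━━┛    


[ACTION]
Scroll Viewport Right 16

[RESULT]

━━━━━━━━━━━━┓,98.37▲┃                    
            ┃0.19  ░┃                    
────────────┨ork,86░┃                    
            ┃i,20.5█┃                    
            ┃y,52.9░┃                    
            ┃6.80  ░┃                    
            ┃n,92.6░┃                    
            ┃y,45.4░┃                    
            ┃,81.06░┃                    
━━━━━━━━━━━━┛,33.37░┃                    
━━━━━━━━━━┛i,81.47 ░┃                    
Davis,New York,33.7░┃                    
l Hall,London,97.49░┃                    
l Wilson,Tokyo,84.3░┃                    
e Smith,Paris,82.69░┃                    
Lee,Berlin,3.13    ▼┃                    
━━━━━━━━━━━━━━━━━━━━┛                    


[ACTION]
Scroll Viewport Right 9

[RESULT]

━━━━━━━━━━━┓,98.37▲┃                     
           ┃0.19  ░┃                     
───────────┨ork,86░┃                     
           ┃i,20.5█┃                     
           ┃y,52.9░┃                     
           ┃6.80  ░┃                     
           ┃n,92.6░┃                     
           ┃y,45.4░┃                     
           ┃,81.06░┃                     
━━━━━━━━━━━┛,33.37░┃                     
━━━━━━━━━┛i,81.47 ░┃                     
avis,New York,33.7░┃                     
 Hall,London,97.49░┃                     
 Wilson,Tokyo,84.3░┃                     
 Smith,Paris,82.69░┃                     
ee,Berlin,3.13    ▼┃                     
━━━━━━━━━━━━━━━━━━━┛                     


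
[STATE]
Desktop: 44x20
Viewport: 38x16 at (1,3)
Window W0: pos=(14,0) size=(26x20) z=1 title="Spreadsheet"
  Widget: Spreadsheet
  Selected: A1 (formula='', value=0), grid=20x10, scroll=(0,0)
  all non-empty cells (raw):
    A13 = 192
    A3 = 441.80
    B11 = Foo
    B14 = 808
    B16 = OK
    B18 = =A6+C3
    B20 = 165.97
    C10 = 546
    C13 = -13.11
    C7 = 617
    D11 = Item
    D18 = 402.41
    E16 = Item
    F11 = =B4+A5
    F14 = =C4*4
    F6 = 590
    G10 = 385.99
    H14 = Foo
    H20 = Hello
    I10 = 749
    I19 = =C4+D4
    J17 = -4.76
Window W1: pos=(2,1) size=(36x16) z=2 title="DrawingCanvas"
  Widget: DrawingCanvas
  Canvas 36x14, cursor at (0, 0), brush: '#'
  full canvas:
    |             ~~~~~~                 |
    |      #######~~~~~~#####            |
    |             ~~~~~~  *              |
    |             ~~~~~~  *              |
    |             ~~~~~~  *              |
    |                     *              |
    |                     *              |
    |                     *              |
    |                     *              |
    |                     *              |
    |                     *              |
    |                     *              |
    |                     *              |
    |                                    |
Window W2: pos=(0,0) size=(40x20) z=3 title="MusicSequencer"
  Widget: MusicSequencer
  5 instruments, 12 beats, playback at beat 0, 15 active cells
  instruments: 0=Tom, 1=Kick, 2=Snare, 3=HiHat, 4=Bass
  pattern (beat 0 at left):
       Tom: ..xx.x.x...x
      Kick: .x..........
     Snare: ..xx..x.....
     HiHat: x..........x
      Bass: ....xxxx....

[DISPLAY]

      ▼12345678901                    
   Tom··██·█·█···█                    
  Kick·█··········                    
 Snare··██··█·····                    
 HiHat█··········█                    
  Bass····████····                    
                                      
                                      
                                      
                                      
                                      
                                      
                                      
                                      
                                      
                                      


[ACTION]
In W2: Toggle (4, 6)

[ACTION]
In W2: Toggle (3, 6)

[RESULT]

      ▼12345678901                    
   Tom··██·█·█···█                    
  Kick·█··········                    
 Snare··██··█·····                    
 HiHat█·····█····█                    
  Bass····██·█····                    
                                      
                                      
                                      
                                      
                                      
                                      
                                      
                                      
                                      
                                      


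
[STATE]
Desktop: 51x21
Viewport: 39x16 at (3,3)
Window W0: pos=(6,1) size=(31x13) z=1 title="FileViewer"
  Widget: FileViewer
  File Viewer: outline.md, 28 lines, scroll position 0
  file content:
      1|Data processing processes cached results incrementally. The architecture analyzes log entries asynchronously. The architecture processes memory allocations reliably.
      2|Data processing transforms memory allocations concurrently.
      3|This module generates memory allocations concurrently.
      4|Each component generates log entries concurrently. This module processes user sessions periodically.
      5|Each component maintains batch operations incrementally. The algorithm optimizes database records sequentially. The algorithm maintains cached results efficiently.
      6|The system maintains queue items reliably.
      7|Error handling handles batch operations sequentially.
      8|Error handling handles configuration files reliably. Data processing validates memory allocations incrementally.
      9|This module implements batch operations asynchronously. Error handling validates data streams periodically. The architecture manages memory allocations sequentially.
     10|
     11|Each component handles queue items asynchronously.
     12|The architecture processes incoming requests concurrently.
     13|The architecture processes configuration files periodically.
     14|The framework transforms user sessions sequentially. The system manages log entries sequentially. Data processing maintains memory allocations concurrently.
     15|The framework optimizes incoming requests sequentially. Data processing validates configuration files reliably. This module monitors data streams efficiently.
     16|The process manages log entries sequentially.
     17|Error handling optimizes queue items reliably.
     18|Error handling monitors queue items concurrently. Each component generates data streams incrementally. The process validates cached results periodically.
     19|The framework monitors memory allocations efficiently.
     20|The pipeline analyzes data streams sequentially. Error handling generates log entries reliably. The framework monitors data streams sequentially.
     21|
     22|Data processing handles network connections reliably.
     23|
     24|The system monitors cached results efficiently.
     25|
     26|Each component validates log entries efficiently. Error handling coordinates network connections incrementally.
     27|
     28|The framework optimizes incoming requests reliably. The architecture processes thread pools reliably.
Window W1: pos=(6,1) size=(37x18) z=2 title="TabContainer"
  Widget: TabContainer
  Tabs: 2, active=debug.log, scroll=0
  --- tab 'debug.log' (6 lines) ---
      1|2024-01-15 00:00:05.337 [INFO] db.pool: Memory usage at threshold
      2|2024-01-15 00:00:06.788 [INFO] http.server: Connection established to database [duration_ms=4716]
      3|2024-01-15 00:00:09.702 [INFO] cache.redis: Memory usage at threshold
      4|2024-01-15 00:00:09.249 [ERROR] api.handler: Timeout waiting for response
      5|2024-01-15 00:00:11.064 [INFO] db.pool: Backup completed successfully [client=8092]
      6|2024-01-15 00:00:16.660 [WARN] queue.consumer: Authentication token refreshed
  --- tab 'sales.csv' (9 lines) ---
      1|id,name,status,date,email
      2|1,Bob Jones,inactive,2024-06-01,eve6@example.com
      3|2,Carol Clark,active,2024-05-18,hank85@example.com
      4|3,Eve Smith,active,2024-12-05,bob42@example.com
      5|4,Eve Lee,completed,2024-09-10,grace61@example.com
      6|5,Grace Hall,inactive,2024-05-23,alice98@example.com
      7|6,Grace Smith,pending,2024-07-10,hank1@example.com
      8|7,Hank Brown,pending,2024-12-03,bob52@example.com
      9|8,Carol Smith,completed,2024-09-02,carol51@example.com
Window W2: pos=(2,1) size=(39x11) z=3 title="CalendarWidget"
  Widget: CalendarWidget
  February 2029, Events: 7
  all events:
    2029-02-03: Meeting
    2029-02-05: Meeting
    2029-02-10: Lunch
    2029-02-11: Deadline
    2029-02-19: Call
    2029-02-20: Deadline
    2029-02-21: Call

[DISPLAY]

─────────────────────────────────────┨─
            February 2029            ┃ 
Mo Tu We Th Fr Sa Su                 ┃─
          1  2  3*  4                ┃p
 5*  6  7  8  9 10* 11*              ┃p
12 13 14 15 16 17 18                 ┃h
19* 20* 21* 22 23 24 25              ┃i
26 27 28                             ┃p
━━━━━━━━━━━━━━━━━━━━━━━━━━━━━━━━━━━━━┛u
   ┃                                   
   ┃                                   
   ┃                                   
   ┃                                   
   ┃                                   
   ┃                                   
   ┗━━━━━━━━━━━━━━━━━━━━━━━━━━━━━━━━━━━


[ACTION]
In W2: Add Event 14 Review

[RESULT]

─────────────────────────────────────┨─
            February 2029            ┃ 
Mo Tu We Th Fr Sa Su                 ┃─
          1  2  3*  4                ┃p
 5*  6  7  8  9 10* 11*              ┃p
12 13 14* 15 16 17 18                ┃h
19* 20* 21* 22 23 24 25              ┃i
26 27 28                             ┃p
━━━━━━━━━━━━━━━━━━━━━━━━━━━━━━━━━━━━━┛u
   ┃                                   
   ┃                                   
   ┃                                   
   ┃                                   
   ┃                                   
   ┃                                   
   ┗━━━━━━━━━━━━━━━━━━━━━━━━━━━━━━━━━━━


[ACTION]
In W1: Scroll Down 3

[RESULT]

─────────────────────────────────────┨─
            February 2029            ┃ 
Mo Tu We Th Fr Sa Su                 ┃─
          1  2  3*  4                ┃i
 5*  6  7  8  9 10* 11*              ┃p
12 13 14* 15 16 17 18                ┃u
19* 20* 21* 22 23 24 25              ┃ 
26 27 28                             ┃ 
━━━━━━━━━━━━━━━━━━━━━━━━━━━━━━━━━━━━━┛ 
   ┃                                   
   ┃                                   
   ┃                                   
   ┃                                   
   ┃                                   
   ┃                                   
   ┗━━━━━━━━━━━━━━━━━━━━━━━━━━━━━━━━━━━


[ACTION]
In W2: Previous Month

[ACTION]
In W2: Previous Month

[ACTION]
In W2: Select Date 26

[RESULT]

─────────────────────────────────────┨─
            December 2028            ┃ 
Mo Tu We Th Fr Sa Su                 ┃─
             1  2  3                 ┃i
 4  5  6  7  8  9 10                 ┃p
11 12 13 14 15 16 17                 ┃u
18 19 20 21 22 23 24                 ┃ 
25 [26] 27 28 29 30 31               ┃ 
━━━━━━━━━━━━━━━━━━━━━━━━━━━━━━━━━━━━━┛ 
   ┃                                   
   ┃                                   
   ┃                                   
   ┃                                   
   ┃                                   
   ┃                                   
   ┗━━━━━━━━━━━━━━━━━━━━━━━━━━━━━━━━━━━


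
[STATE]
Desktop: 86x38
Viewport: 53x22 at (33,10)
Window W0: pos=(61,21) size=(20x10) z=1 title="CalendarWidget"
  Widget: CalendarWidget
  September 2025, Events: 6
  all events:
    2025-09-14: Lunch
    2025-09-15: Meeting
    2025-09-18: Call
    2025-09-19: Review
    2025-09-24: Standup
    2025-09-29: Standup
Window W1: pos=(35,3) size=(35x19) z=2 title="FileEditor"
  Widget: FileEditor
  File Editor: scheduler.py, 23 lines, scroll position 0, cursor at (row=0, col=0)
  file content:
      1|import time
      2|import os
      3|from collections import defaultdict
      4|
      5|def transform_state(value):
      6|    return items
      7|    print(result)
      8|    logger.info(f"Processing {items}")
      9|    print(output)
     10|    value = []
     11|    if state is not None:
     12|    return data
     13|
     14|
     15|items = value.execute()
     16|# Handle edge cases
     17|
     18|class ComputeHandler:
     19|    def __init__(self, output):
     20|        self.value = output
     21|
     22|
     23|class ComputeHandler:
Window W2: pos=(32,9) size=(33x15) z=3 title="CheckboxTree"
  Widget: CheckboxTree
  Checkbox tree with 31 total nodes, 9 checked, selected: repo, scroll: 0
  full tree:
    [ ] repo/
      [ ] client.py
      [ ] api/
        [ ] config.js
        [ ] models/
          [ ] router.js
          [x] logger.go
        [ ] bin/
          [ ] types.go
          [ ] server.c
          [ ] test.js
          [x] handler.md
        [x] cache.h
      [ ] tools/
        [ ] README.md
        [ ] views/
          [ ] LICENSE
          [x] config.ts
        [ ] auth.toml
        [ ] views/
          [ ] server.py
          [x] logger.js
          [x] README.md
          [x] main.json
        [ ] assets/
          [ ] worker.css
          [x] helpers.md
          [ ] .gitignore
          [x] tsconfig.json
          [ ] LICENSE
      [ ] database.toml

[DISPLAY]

 CheckboxTree                  ┃   ░┃                
───────────────────────────────┨   ░┃                
>[-] repo/                     ┃   ░┃                
   [ ] client.py               ┃{it░┃                
   [-] api/                    ┃   ░┃                
     [ ] config.js             ┃   ░┃                
     [-] models/               ┃   ░┃                
       [ ] router.js           ┃   ░┃                
       [x] logger.go           ┃   ░┃                
     [-] bin/                  ┃   ░┃                
       [ ] types.go            ┃   ▼┃                
       [ ] server.c            ┃━━━━┛━━━━━━━━━━┓     
       [ ] test.js             ┃lendarWidget   ┃     
━━━━━━━━━━━━━━━━━━━━━━━━━━━━━━━┛───────────────┨     
                            ┃  September 2025  ┃     
                            ┃Mo Tu We Th Fr Sa ┃     
                            ┃ 1  2  3  4  5  6 ┃     
                            ┃ 8  9 10 11 12 13 ┃     
                            ┃15* 16 17 18* 19* ┃     
                            ┃22 23 24* 25 26 27┃     
                            ┗━━━━━━━━━━━━━━━━━━┛     
                                                     


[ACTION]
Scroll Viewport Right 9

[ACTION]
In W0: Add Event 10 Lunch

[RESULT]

 CheckboxTree                  ┃   ░┃                
───────────────────────────────┨   ░┃                
>[-] repo/                     ┃   ░┃                
   [ ] client.py               ┃{it░┃                
   [-] api/                    ┃   ░┃                
     [ ] config.js             ┃   ░┃                
     [-] models/               ┃   ░┃                
       [ ] router.js           ┃   ░┃                
       [x] logger.go           ┃   ░┃                
     [-] bin/                  ┃   ░┃                
       [ ] types.go            ┃   ▼┃                
       [ ] server.c            ┃━━━━┛━━━━━━━━━━┓     
       [ ] test.js             ┃lendarWidget   ┃     
━━━━━━━━━━━━━━━━━━━━━━━━━━━━━━━┛───────────────┨     
                            ┃  September 2025  ┃     
                            ┃Mo Tu We Th Fr Sa ┃     
                            ┃ 1  2  3  4  5  6 ┃     
                            ┃ 8  9 10* 11 12 13┃     
                            ┃15* 16 17 18* 19* ┃     
                            ┃22 23 24* 25 26 27┃     
                            ┗━━━━━━━━━━━━━━━━━━┛     
                                                     


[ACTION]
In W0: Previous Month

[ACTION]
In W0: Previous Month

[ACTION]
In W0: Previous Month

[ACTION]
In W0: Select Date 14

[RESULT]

 CheckboxTree                  ┃   ░┃                
───────────────────────────────┨   ░┃                
>[-] repo/                     ┃   ░┃                
   [ ] client.py               ┃{it░┃                
   [-] api/                    ┃   ░┃                
     [ ] config.js             ┃   ░┃                
     [-] models/               ┃   ░┃                
       [ ] router.js           ┃   ░┃                
       [x] logger.go           ┃   ░┃                
     [-] bin/                  ┃   ░┃                
       [ ] types.go            ┃   ▼┃                
       [ ] server.c            ┃━━━━┛━━━━━━━━━━┓     
       [ ] test.js             ┃lendarWidget   ┃     
━━━━━━━━━━━━━━━━━━━━━━━━━━━━━━━┛───────────────┨     
                            ┃    June 2025     ┃     
                            ┃Mo Tu We Th Fr Sa ┃     
                            ┃                  ┃     
                            ┃ 2  3  4  5  6  7 ┃     
                            ┃ 9 10 11 12 13 [14┃     
                            ┃16 17 18 19 20 21 ┃     
                            ┗━━━━━━━━━━━━━━━━━━┛     
                                                     


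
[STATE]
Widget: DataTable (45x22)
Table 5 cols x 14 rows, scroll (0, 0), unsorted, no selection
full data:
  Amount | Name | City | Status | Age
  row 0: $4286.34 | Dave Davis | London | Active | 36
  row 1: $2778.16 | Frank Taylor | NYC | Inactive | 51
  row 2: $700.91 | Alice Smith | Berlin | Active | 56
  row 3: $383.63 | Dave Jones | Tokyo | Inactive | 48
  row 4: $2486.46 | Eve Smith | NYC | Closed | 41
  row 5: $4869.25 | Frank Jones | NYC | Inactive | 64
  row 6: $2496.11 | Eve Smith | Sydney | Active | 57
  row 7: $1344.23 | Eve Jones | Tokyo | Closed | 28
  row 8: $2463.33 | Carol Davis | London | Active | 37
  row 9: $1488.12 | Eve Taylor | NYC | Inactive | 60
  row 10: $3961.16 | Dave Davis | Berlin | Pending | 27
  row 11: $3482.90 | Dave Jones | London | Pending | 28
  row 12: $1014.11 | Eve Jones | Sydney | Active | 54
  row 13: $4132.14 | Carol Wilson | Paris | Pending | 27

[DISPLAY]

Amount  │Name        │City  │Status  │Age    
────────┼────────────┼──────┼────────┼───    
$4286.34│Dave Davis  │London│Active  │36     
$2778.16│Frank Taylor│NYC   │Inactive│51     
$700.91 │Alice Smith │Berlin│Active  │56     
$383.63 │Dave Jones  │Tokyo │Inactive│48     
$2486.46│Eve Smith   │NYC   │Closed  │41     
$4869.25│Frank Jones │NYC   │Inactive│64     
$2496.11│Eve Smith   │Sydney│Active  │57     
$1344.23│Eve Jones   │Tokyo │Closed  │28     
$2463.33│Carol Davis │London│Active  │37     
$1488.12│Eve Taylor  │NYC   │Inactive│60     
$3961.16│Dave Davis  │Berlin│Pending │27     
$3482.90│Dave Jones  │London│Pending │28     
$1014.11│Eve Jones   │Sydney│Active  │54     
$4132.14│Carol Wilson│Paris │Pending │27     
                                             
                                             
                                             
                                             
                                             
                                             


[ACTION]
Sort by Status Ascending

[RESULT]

Amount  │Name        │City  │Status ▲│Age    
────────┼────────────┼──────┼────────┼───    
$4286.34│Dave Davis  │London│Active  │36     
$700.91 │Alice Smith │Berlin│Active  │56     
$2496.11│Eve Smith   │Sydney│Active  │57     
$2463.33│Carol Davis │London│Active  │37     
$1014.11│Eve Jones   │Sydney│Active  │54     
$2486.46│Eve Smith   │NYC   │Closed  │41     
$1344.23│Eve Jones   │Tokyo │Closed  │28     
$2778.16│Frank Taylor│NYC   │Inactive│51     
$383.63 │Dave Jones  │Tokyo │Inactive│48     
$4869.25│Frank Jones │NYC   │Inactive│64     
$1488.12│Eve Taylor  │NYC   │Inactive│60     
$3961.16│Dave Davis  │Berlin│Pending │27     
$3482.90│Dave Jones  │London│Pending │28     
$4132.14│Carol Wilson│Paris │Pending │27     
                                             
                                             
                                             
                                             
                                             
                                             


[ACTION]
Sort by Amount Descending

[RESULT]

Amount ▼│Name        │City  │Status  │Age    
────────┼────────────┼──────┼────────┼───    
$4869.25│Frank Jones │NYC   │Inactive│64     
$4286.34│Dave Davis  │London│Active  │36     
$4132.14│Carol Wilson│Paris │Pending │27     
$3961.16│Dave Davis  │Berlin│Pending │27     
$3482.90│Dave Jones  │London│Pending │28     
$2778.16│Frank Taylor│NYC   │Inactive│51     
$2496.11│Eve Smith   │Sydney│Active  │57     
$2486.46│Eve Smith   │NYC   │Closed  │41     
$2463.33│Carol Davis │London│Active  │37     
$1488.12│Eve Taylor  │NYC   │Inactive│60     
$1344.23│Eve Jones   │Tokyo │Closed  │28     
$1014.11│Eve Jones   │Sydney│Active  │54     
$700.91 │Alice Smith │Berlin│Active  │56     
$383.63 │Dave Jones  │Tokyo │Inactive│48     
                                             
                                             
                                             
                                             
                                             
                                             


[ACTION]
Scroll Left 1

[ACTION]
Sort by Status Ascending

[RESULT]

Amount  │Name        │City  │Status ▲│Age    
────────┼────────────┼──────┼────────┼───    
$4286.34│Dave Davis  │London│Active  │36     
$2496.11│Eve Smith   │Sydney│Active  │57     
$2463.33│Carol Davis │London│Active  │37     
$1014.11│Eve Jones   │Sydney│Active  │54     
$700.91 │Alice Smith │Berlin│Active  │56     
$2486.46│Eve Smith   │NYC   │Closed  │41     
$1344.23│Eve Jones   │Tokyo │Closed  │28     
$4869.25│Frank Jones │NYC   │Inactive│64     
$2778.16│Frank Taylor│NYC   │Inactive│51     
$1488.12│Eve Taylor  │NYC   │Inactive│60     
$383.63 │Dave Jones  │Tokyo │Inactive│48     
$4132.14│Carol Wilson│Paris │Pending │27     
$3961.16│Dave Davis  │Berlin│Pending │27     
$3482.90│Dave Jones  │London│Pending │28     
                                             
                                             
                                             
                                             
                                             
                                             


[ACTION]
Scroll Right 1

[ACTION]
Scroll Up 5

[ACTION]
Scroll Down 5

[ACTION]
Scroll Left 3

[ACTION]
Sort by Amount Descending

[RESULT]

Amount ▼│Name        │City  │Status  │Age    
────────┼────────────┼──────┼────────┼───    
$4869.25│Frank Jones │NYC   │Inactive│64     
$4286.34│Dave Davis  │London│Active  │36     
$4132.14│Carol Wilson│Paris │Pending │27     
$3961.16│Dave Davis  │Berlin│Pending │27     
$3482.90│Dave Jones  │London│Pending │28     
$2778.16│Frank Taylor│NYC   │Inactive│51     
$2496.11│Eve Smith   │Sydney│Active  │57     
$2486.46│Eve Smith   │NYC   │Closed  │41     
$2463.33│Carol Davis │London│Active  │37     
$1488.12│Eve Taylor  │NYC   │Inactive│60     
$1344.23│Eve Jones   │Tokyo │Closed  │28     
$1014.11│Eve Jones   │Sydney│Active  │54     
$700.91 │Alice Smith │Berlin│Active  │56     
$383.63 │Dave Jones  │Tokyo │Inactive│48     
                                             
                                             
                                             
                                             
                                             
                                             


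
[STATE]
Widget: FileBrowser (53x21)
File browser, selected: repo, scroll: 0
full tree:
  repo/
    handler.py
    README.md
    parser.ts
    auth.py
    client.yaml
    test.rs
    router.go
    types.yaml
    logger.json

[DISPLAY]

> [-] repo/                                          
    handler.py                                       
    README.md                                        
    parser.ts                                        
    auth.py                                          
    client.yaml                                      
    test.rs                                          
    router.go                                        
    types.yaml                                       
    logger.json                                      
                                                     
                                                     
                                                     
                                                     
                                                     
                                                     
                                                     
                                                     
                                                     
                                                     
                                                     


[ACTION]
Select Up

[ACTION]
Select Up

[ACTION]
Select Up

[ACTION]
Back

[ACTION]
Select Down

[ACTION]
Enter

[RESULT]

  [-] repo/                                          
  > handler.py                                       
    README.md                                        
    parser.ts                                        
    auth.py                                          
    client.yaml                                      
    test.rs                                          
    router.go                                        
    types.yaml                                       
    logger.json                                      
                                                     
                                                     
                                                     
                                                     
                                                     
                                                     
                                                     
                                                     
                                                     
                                                     
                                                     


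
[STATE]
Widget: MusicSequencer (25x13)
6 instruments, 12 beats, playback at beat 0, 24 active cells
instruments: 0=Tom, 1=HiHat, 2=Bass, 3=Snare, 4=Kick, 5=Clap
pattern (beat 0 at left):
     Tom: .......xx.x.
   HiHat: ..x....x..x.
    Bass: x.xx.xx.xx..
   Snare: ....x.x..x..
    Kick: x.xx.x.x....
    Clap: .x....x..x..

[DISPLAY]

      ▼12345678901       
   Tom·······██·█·       
 HiHat··█····█··█·       
  Bass█·██·██·██··       
 Snare····█·█··█··       
  Kick█·██·█·█····       
  Clap·█····█··█··       
                         
                         
                         
                         
                         
                         


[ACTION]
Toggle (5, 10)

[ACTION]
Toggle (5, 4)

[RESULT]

      ▼12345678901       
   Tom·······██·█·       
 HiHat··█····█··█·       
  Bass█·██·██·██··       
 Snare····█·█··█··       
  Kick█·██·█·█····       
  Clap·█··█·█··██·       
                         
                         
                         
                         
                         
                         


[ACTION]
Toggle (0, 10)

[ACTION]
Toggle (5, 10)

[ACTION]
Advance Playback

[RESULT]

      0▼2345678901       
   Tom·······██···       
 HiHat··█····█··█·       
  Bass█·██·██·██··       
 Snare····█·█··█··       
  Kick█·██·█·█····       
  Clap·█··█·█··█··       
                         
                         
                         
                         
                         
                         


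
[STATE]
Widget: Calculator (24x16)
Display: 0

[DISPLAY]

                       0
┌───┬───┬───┬───┐       
│ 7 │ 8 │ 9 │ ÷ │       
├───┼───┼───┼───┤       
│ 4 │ 5 │ 6 │ × │       
├───┼───┼───┼───┤       
│ 1 │ 2 │ 3 │ - │       
├───┼───┼───┼───┤       
│ 0 │ . │ = │ + │       
├───┼───┼───┼───┤       
│ C │ MC│ MR│ M+│       
└───┴───┴───┴───┘       
                        
                        
                        
                        


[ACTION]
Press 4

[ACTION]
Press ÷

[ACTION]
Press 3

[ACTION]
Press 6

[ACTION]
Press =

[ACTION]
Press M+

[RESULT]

            0.1111111111
┌───┬───┬───┬───┐       
│ 7 │ 8 │ 9 │ ÷ │       
├───┼───┼───┼───┤       
│ 4 │ 5 │ 6 │ × │       
├───┼───┼───┼───┤       
│ 1 │ 2 │ 3 │ - │       
├───┼───┼───┼───┤       
│ 0 │ . │ = │ + │       
├───┼───┼───┼───┤       
│ C │ MC│ MR│ M+│       
└───┴───┴───┴───┘       
                        
                        
                        
                        


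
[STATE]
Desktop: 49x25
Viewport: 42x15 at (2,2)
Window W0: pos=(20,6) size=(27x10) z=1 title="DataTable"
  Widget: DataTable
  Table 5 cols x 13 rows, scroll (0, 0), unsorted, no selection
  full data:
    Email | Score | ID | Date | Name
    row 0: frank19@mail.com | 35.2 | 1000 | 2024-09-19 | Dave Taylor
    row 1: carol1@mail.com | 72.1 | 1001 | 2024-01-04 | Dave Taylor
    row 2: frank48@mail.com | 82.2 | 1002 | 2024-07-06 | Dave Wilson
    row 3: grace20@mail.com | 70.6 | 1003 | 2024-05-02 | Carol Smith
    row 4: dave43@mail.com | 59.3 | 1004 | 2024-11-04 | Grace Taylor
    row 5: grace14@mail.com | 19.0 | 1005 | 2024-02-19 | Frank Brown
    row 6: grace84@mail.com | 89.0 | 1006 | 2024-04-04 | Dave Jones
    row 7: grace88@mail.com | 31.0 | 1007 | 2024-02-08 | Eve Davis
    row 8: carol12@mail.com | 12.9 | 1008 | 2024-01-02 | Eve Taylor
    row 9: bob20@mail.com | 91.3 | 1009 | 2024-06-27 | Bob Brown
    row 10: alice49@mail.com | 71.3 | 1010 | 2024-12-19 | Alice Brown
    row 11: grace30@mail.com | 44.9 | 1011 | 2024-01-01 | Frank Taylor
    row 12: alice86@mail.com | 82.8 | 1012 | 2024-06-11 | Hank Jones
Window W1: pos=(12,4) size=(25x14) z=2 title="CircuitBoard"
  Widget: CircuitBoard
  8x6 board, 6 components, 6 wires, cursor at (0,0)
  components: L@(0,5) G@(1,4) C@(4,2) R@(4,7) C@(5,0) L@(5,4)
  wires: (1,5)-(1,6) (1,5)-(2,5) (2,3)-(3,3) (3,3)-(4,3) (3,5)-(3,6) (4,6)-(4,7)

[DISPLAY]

                                          
                                          
          ┏━━━━━━━━━━━━━━━━━━━━━━━┓       
          ┃ CircuitBoard          ┃       
          ┠───────────────────────┨━━━━━━━
          ┃   0 1 2 3 4 5 6 7     ┃       
          ┃0  [.]                 ┃───────
          ┃                       ┃│Score│
          ┃1                   G  ┃┼─────┼
          ┃                       ┃│35.2 │
          ┃2               ·      ┃│72.1 │
          ┃                │      ┃│82.2 │
          ┃3               ·      ┃│70.6 │
          ┃                │      ┃━━━━━━━
          ┃4           C   ·      ┃       


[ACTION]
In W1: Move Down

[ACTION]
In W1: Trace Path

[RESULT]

                                          
                                          
          ┏━━━━━━━━━━━━━━━━━━━━━━━┓       
          ┃ CircuitBoard          ┃       
          ┠───────────────────────┨━━━━━━━
          ┃   0 1 2 3 4 5 6 7     ┃       
          ┃0                      ┃───────
          ┃                       ┃│Score│
          ┃1  [.]              G  ┃┼─────┼
          ┃                       ┃│35.2 │
          ┃2               ·      ┃│72.1 │
          ┃                │      ┃│82.2 │
          ┃3               ·      ┃│70.6 │
          ┃                │      ┃━━━━━━━
          ┃4           C   ·      ┃       


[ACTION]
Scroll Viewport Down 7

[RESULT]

          ┃                       ┃│Score│
          ┃1  [.]              G  ┃┼─────┼
          ┃                       ┃│35.2 │
          ┃2               ·      ┃│72.1 │
          ┃                │      ┃│82.2 │
          ┃3               ·      ┃│70.6 │
          ┃                │      ┃━━━━━━━
          ┃4           C   ·      ┃       
          ┗━━━━━━━━━━━━━━━━━━━━━━━┛       
                                          
                                          
                                          
                                          
                                          
                                          


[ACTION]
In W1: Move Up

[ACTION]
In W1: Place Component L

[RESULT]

          ┃                       ┃│Score│
          ┃1                   G  ┃┼─────┼
          ┃                       ┃│35.2 │
          ┃2               ·      ┃│72.1 │
          ┃                │      ┃│82.2 │
          ┃3               ·      ┃│70.6 │
          ┃                │      ┃━━━━━━━
          ┃4           C   ·      ┃       
          ┗━━━━━━━━━━━━━━━━━━━━━━━┛       
                                          
                                          
                                          
                                          
                                          
                                          
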